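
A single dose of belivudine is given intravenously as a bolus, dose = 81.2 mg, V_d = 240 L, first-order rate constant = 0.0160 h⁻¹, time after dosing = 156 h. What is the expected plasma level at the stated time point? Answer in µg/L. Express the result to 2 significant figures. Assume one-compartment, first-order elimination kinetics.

28 µg/L

C₀ = Dose / Vd = 81.20 / 240 = 0.3383 mg/L
C = C₀ · e^(−k·t) = 0.3383 × e^(−0.01600 × 156)
  = 0.3383 × 0.08241 = 0.02788 mg/L
Convert: 0.02788 mg/L × 1000 = 27.88 µg/L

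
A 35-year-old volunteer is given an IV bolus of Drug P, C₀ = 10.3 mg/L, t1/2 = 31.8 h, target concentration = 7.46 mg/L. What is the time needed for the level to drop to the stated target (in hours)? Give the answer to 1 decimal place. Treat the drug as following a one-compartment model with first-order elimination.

k = ln2 / t½ = 0.693147 / 31.8 = 0.02180 h⁻¹
t = ln(C₀ / C) / k = ln(10.30 / 7.46) / 0.02180
  = ln(1.381) / 0.02180 = 0.3228 / 0.02180 = 14.81 h

14.8 h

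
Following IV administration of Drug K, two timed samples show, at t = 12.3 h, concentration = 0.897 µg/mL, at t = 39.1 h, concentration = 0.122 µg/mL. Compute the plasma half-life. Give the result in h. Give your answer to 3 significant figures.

9.31 h

k = ln(C₁/C₂) / (t₂ − t₁) = ln(0.897/0.122) / (39.1 − 12.3)
  = 1.995 / 26.80 = 0.07444 h⁻¹
t½ = ln2 / k = 0.693147 / 0.07444 = 9.311 h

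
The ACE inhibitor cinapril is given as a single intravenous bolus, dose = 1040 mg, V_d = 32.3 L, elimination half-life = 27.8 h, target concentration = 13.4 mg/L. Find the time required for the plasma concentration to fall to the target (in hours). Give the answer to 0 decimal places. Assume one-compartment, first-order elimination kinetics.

C₀ = Dose / Vd = 1040 / 32.3 = 32.20 mg/L
k = ln2 / t½ = 0.693147 / 27.8 = 0.02493 h⁻¹
t = ln(C₀ / C) / k = ln(32.20 / 13.4) / 0.02493
  = ln(2.403) / 0.02493 = 0.8767 / 0.02493 = 35.17 h

35 h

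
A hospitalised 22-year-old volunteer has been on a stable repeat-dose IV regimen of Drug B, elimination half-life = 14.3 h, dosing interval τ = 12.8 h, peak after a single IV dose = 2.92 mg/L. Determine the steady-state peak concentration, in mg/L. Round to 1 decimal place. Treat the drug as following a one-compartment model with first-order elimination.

k = ln2 / t½ = 0.693147 / 14.3 = 0.04847 h⁻¹
e^(−kτ) = e^(−0.04847 × 12.8) = 0.5377
Accumulation ratio R = 1 / (1 − e^(−kτ)) = 1 / (1 − 0.5377) = 2.163
Steady-state peak = C₀ × R = 2.92 × 2.163 = 6.316 mg/L

6.3 mg/L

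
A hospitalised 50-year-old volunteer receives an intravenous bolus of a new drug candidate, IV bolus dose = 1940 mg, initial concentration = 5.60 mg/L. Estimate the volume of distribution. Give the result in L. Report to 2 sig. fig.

Vd = Dose / C₀ = 1940 / 5.60 = 346.4 L

350 L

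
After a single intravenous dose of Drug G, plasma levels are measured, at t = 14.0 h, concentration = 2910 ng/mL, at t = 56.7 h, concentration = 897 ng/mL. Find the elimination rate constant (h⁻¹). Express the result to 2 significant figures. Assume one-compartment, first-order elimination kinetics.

0.028 h⁻¹

k = ln(C₁/C₂) / (t₂ − t₁) = ln(2910/897) / (56.7 − 14.0)
  = 1.177 / 42.70 = 0.02756 h⁻¹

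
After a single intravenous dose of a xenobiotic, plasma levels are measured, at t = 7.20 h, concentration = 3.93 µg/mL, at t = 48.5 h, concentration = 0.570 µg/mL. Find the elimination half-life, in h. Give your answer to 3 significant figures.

k = ln(C₁/C₂) / (t₂ − t₁) = ln(3.93/0.570) / (48.5 − 7.20)
  = 1.931 / 41.30 = 0.04676 h⁻¹
t½ = ln2 / k = 0.693147 / 0.04676 = 14.82 h

14.8 h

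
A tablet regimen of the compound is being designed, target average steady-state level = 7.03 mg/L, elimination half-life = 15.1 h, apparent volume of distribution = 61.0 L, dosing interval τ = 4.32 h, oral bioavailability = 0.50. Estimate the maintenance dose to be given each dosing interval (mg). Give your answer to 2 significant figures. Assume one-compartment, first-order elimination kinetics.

170 mg

k = ln2 / t½ = 0.693147 / 15.1 = 0.04590 h⁻¹
CL = k × Vd = 0.04590 × 61.0 = 2.800 L/h
At steady state, F × (Dose/τ) = Css × CL.
Dose = Css × CL × τ / F = 7.03 × 2.800 × 4.32 / 0.50 = 170.1 mg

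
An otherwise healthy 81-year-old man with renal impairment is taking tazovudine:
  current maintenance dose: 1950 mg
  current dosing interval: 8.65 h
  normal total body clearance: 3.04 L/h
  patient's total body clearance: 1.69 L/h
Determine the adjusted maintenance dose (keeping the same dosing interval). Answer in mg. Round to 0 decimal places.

1084 mg

To keep the same average steady-state level, dosing rate must scale with clearance.
CL ratio = 1.69 / 3.04 = 0.5559
New dose (same interval) = 1950 × 0.5559 = 1084 mg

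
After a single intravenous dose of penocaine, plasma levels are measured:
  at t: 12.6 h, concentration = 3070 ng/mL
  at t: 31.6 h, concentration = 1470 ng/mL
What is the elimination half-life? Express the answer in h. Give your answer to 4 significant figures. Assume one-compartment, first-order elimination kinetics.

k = ln(C₁/C₂) / (t₂ − t₁) = ln(3070/1470) / (31.6 − 12.6)
  = 0.7364 / 19.00 = 0.03876 h⁻¹
t½ = ln2 / k = 0.693147 / 0.03876 = 17.88 h

17.88 h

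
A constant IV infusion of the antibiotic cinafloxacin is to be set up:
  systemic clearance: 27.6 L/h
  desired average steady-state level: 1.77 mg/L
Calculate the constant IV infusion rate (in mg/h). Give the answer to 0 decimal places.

At steady state, infusion rate R₀ = Css × CL = 1.77 × 27.60 = 48.85 mg/h

49 mg/h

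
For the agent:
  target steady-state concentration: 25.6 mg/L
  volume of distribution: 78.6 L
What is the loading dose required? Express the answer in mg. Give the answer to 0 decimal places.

2012 mg

LD = Css × Vd = 25.6 × 78.6 = 2012 mg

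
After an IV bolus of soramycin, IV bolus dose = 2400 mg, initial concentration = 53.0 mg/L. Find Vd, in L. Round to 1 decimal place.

45.3 L

Vd = Dose / C₀ = 2400 / 53.0 = 45.28 L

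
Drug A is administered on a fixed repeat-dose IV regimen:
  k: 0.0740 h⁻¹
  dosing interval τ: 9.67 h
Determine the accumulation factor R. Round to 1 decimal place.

e^(−kτ) = e^(−0.07400 × 9.67) = 0.4889
Accumulation ratio R = 1 / (1 − e^(−kτ)) = 1 / (1 − 0.4889) = 1.957

2.0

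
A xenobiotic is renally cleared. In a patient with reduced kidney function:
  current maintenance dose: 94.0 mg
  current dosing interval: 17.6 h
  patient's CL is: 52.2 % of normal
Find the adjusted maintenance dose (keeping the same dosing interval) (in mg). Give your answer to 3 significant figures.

49.1 mg

To keep the same average steady-state level, dosing rate must scale with clearance.
CL ratio = 52.2 / 100 = 0.5220
New dose (same interval) = 94.0 × 0.5220 = 49.07 mg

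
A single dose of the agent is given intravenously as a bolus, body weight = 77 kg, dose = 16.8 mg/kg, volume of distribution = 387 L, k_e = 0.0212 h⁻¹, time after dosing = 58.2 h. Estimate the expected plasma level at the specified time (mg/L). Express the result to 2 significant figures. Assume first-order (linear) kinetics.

Total dose = 16.8 × 77 = 1294 mg
C₀ = Dose / Vd = 1294 / 387 = 3.344 mg/L
C = C₀ · e^(−k·t) = 3.344 × e^(−0.02120 × 58.2)
  = 3.344 × 0.2912 = 0.9738 mg/L

0.97 mg/L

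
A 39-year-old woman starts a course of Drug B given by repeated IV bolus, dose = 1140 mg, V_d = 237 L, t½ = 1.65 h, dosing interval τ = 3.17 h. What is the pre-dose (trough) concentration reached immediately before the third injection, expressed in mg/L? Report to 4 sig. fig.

C₀ per dose = Dose / Vd = 1140 / 237 = 4.810 mg/L
k = ln2 / t½ = 0.693147 / 1.65 = 0.4201 h⁻¹
Fraction remaining after one interval: r = e^(−kτ) = e^(−0.4201 × 3.17) = 0.2640
Before dose 3, 2 doses have been given (aged 1τ, 2τ).
C_trough = C₀ × (r + r²) = 4.810 × (0.2640 + 0.06970) = 1.605 mg/L

1.605 mg/L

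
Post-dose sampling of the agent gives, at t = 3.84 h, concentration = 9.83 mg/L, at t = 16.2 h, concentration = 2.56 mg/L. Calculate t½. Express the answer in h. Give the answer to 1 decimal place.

k = ln(C₁/C₂) / (t₂ − t₁) = ln(9.83/2.56) / (16.2 − 3.84)
  = 1.345 / 12.36 = 0.1088 h⁻¹
t½ = ln2 / k = 0.693147 / 0.1088 = 6.371 h

6.4 h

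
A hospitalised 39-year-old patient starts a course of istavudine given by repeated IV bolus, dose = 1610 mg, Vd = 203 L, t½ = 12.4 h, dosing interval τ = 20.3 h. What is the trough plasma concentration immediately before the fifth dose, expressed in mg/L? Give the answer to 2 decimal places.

C₀ per dose = Dose / Vd = 1610 / 203 = 7.931 mg/L
k = ln2 / t½ = 0.693147 / 12.4 = 0.05590 h⁻¹
Fraction remaining after one interval: r = e^(−kτ) = e^(−0.05590 × 20.3) = 0.3215
Before dose 5, 4 doses have been given (aged 1τ, 2τ, 3τ, 4τ).
C_trough = C₀ × (r + r² + … + r^4) = C₀ × r(1−r^4)/(1−r)
        = 7.931 × 0.3215 × (1 − 0.01068) / (1 − 0.3215) = 3.718 mg/L

3.72 mg/L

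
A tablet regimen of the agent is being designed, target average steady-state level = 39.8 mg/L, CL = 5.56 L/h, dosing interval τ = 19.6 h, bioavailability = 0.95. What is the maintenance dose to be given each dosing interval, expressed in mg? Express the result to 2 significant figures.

At steady state, F × (Dose/τ) = Css × CL.
Dose = Css × CL × τ / F = 39.8 × 5.560 × 19.6 / 0.95 = 4566 mg

4600 mg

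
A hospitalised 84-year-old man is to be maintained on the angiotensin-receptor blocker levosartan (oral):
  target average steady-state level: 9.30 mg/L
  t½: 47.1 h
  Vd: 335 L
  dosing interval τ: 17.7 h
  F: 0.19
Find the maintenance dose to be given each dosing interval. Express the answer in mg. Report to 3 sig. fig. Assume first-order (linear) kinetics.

4270 mg

k = ln2 / t½ = 0.693147 / 47.1 = 0.01472 h⁻¹
CL = k × Vd = 0.01472 × 335 = 4.931 L/h
At steady state, F × (Dose/τ) = Css × CL.
Dose = Css × CL × τ / F = 9.30 × 4.931 × 17.7 / 0.19 = 4272 mg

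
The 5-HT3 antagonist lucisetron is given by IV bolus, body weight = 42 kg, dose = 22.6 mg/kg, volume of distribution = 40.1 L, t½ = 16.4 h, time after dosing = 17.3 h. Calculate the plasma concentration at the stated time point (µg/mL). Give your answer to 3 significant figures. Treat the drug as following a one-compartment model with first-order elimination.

Total dose = 22.6 × 42 = 949.2 mg
C₀ = Dose / Vd = 949.2 / 40.1 = 23.67 mg/L
k = ln2 / t½ = 0.693147 / 16.4 = 0.04227 h⁻¹
C = C₀ · e^(−k·t) = 23.67 × e^(−0.04227 × 17.3)
  = 23.67 × 0.4813 = 11.39 mg/L
(11.39 mg/L = 11.39 µg/mL)

11.4 µg/mL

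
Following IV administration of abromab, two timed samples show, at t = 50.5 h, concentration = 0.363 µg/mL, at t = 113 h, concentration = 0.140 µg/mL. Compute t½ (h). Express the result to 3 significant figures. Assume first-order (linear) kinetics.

k = ln(C₁/C₂) / (t₂ − t₁) = ln(0.363/0.140) / (113 − 50.5)
  = 0.9528 / 62.50 = 0.01524 h⁻¹
t½ = ln2 / k = 0.693147 / 0.01524 = 45.48 h

45.5 h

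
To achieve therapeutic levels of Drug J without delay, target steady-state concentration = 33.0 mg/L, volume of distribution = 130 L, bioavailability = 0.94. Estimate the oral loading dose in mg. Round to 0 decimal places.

LD = Css × Vd / F = 33.0 × 130 / 0.94 = 4564 mg

4564 mg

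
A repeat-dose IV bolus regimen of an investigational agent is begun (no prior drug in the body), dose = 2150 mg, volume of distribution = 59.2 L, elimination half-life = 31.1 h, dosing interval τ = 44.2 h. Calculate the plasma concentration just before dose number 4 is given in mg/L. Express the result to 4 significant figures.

C₀ per dose = Dose / Vd = 2150 / 59.2 = 36.32 mg/L
k = ln2 / t½ = 0.693147 / 31.1 = 0.02229 h⁻¹
Fraction remaining after one interval: r = e^(−kτ) = e^(−0.02229 × 44.2) = 0.3734
Before dose 4, 3 doses have been given (aged 1τ, 2τ, 3τ).
C_trough = C₀ × (r + r² + … + r^3) = C₀ × r(1−r^3)/(1−r)
        = 36.32 × 0.3734 × (1 − 0.05206) / (1 − 0.3734) = 20.52 mg/L

20.52 mg/L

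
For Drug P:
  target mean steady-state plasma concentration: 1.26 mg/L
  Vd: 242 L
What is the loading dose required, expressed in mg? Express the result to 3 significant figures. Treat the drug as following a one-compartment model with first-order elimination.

305 mg

LD = Css × Vd = 1.26 × 242 = 304.9 mg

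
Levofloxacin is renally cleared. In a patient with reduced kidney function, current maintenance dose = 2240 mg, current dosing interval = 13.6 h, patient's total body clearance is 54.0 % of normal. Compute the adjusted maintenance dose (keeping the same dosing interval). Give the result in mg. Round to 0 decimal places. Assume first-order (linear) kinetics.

To keep the same average steady-state level, dosing rate must scale with clearance.
CL ratio = 54.0 / 100 = 0.5400
New dose (same interval) = 2240 × 0.5400 = 1210 mg

1210 mg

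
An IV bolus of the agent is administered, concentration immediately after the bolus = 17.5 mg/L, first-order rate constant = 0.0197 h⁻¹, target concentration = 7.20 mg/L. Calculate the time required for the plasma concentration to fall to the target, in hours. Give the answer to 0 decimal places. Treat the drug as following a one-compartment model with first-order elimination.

t = ln(C₀ / C) / k = ln(17.50 / 7.20) / 0.01970
  = ln(2.431) / 0.01970 = 0.8883 / 0.01970 = 45.09 h

45 h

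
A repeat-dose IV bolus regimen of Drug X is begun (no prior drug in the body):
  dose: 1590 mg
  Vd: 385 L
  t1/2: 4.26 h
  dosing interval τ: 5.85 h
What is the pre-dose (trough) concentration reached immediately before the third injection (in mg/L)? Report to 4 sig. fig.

C₀ per dose = Dose / Vd = 1590 / 385 = 4.130 mg/L
k = ln2 / t½ = 0.693147 / 4.26 = 0.1627 h⁻¹
Fraction remaining after one interval: r = e^(−kτ) = e^(−0.1627 × 5.85) = 0.3860
Before dose 3, 2 doses have been given (aged 1τ, 2τ).
C_trough = C₀ × (r + r²) = 4.130 × (0.3860 + 0.1490) = 2.210 mg/L

2.210 mg/L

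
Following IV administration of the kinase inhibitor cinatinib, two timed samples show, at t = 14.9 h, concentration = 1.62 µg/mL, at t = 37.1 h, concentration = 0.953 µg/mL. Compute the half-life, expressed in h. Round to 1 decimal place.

29.0 h

k = ln(C₁/C₂) / (t₂ − t₁) = ln(1.62/0.953) / (37.1 − 14.9)
  = 0.5306 / 22.20 = 0.02390 h⁻¹
t½ = ln2 / k = 0.693147 / 0.02390 = 29.00 h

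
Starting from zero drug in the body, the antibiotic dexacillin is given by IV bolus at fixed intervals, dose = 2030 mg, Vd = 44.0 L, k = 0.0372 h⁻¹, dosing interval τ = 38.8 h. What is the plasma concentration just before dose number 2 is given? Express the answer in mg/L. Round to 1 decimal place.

10.9 mg/L

C₀ per dose = Dose / Vd = 2030 / 44.0 = 46.14 mg/L
Fraction remaining after one interval: r = e^(−kτ) = e^(−0.03720 × 38.8) = 0.2361
Before dose 2, 1 dose has been given (aged 1τ).
C_trough = C₀ × r = 46.14 × 0.2361 = 10.89 mg/L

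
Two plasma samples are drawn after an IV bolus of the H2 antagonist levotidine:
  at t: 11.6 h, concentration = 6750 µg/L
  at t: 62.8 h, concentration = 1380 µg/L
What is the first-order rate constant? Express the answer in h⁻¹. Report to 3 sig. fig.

0.0310 h⁻¹

k = ln(C₁/C₂) / (t₂ − t₁) = ln(6750/1380) / (62.8 − 11.6)
  = 1.587 / 51.20 = 0.03100 h⁻¹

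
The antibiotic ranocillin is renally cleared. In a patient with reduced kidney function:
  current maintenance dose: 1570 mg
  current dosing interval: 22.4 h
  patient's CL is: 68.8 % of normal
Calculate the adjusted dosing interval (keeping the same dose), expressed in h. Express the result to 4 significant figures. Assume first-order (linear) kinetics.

32.56 h

To keep the same average steady-state level, dosing rate must scale with clearance.
CL ratio = 68.8 / 100 = 0.6880
New interval (same dose) = 22.4 / 0.6880 = 32.56 h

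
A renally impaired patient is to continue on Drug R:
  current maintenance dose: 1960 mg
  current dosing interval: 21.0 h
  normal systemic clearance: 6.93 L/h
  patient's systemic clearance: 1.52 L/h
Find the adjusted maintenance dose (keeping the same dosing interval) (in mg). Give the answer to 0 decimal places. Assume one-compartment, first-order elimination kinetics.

To keep the same average steady-state level, dosing rate must scale with clearance.
CL ratio = 1.52 / 6.93 = 0.2193
New dose (same interval) = 1960 × 0.2193 = 429.8 mg

430 mg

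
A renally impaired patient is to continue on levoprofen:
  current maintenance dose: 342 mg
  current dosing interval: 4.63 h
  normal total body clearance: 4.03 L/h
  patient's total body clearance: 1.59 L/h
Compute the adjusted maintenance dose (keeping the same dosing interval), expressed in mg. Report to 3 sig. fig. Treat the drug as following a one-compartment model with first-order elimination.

135 mg

To keep the same average steady-state level, dosing rate must scale with clearance.
CL ratio = 1.59 / 4.03 = 0.3945
New dose (same interval) = 342 × 0.3945 = 134.9 mg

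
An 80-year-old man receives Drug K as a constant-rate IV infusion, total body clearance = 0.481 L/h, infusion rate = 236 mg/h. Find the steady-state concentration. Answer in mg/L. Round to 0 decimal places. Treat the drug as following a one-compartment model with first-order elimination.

491 mg/L

At steady state Css = R₀ / CL = 236 / 0.4810 = 490.6 mg/L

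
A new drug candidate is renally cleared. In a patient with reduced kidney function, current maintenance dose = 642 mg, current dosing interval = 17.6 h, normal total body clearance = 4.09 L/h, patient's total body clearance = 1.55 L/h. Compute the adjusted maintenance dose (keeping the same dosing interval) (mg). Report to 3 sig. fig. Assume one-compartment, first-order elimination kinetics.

To keep the same average steady-state level, dosing rate must scale with clearance.
CL ratio = 1.55 / 4.09 = 0.3790
New dose (same interval) = 642 × 0.3790 = 243.3 mg

243 mg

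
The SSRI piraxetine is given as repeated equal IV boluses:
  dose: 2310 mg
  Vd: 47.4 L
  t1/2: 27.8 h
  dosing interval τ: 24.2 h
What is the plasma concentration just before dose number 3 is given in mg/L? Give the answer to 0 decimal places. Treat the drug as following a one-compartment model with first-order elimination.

41 mg/L

C₀ per dose = Dose / Vd = 2310 / 47.4 = 48.73 mg/L
k = ln2 / t½ = 0.693147 / 27.8 = 0.02493 h⁻¹
Fraction remaining after one interval: r = e^(−kτ) = e^(−0.02493 × 24.2) = 0.5470
Before dose 3, 2 doses have been given (aged 1τ, 2τ).
C_trough = C₀ × (r + r²) = 48.73 × (0.5470 + 0.2992) = 41.24 mg/L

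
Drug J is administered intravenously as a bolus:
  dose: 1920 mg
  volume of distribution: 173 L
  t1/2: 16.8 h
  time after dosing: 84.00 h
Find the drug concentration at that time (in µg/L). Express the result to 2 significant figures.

350 µg/L

C₀ = Dose / Vd = 1920 / 173 = 11.10 mg/L
k = ln2 / t½ = 0.693147 / 16.8 = 0.04126 h⁻¹
t / t½ = 84.00 / 16.8 = 5 half-lives
C = C₀ × (1/2)^5 = 11.10 × 0.03125 = 0.3469 mg/L
Convert: 0.3469 mg/L × 1000 = 346.9 µg/L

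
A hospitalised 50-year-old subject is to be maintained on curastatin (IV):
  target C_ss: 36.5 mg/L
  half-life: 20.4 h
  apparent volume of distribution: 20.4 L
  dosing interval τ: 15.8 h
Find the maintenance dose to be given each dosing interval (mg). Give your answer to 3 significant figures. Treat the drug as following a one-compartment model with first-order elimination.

k = ln2 / t½ = 0.693147 / 20.4 = 0.03398 h⁻¹
CL = k × Vd = 0.03398 × 20.4 = 0.6932 L/h
At steady state, Dose/τ = Css × CL.
Dose = Css × CL × τ = 36.5 × 0.6932 × 15.8 = 399.8 mg

400 mg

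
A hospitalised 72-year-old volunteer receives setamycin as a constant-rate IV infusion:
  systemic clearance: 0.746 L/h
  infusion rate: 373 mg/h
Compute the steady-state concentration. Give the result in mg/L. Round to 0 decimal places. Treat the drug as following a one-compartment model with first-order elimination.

At steady state Css = R₀ / CL = 373 / 0.7460 = 500.0 mg/L

500 mg/L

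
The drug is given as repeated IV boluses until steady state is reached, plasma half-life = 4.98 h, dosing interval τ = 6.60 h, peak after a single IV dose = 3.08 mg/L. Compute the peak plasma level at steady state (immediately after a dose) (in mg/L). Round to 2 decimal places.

5.13 mg/L

k = ln2 / t½ = 0.693147 / 4.98 = 0.1392 h⁻¹
e^(−kτ) = e^(−0.1392 × 6.60) = 0.3990
Accumulation ratio R = 1 / (1 − e^(−kτ)) = 1 / (1 − 0.3990) = 1.664
Steady-state peak = C₀ × R = 3.08 × 1.664 = 5.125 mg/L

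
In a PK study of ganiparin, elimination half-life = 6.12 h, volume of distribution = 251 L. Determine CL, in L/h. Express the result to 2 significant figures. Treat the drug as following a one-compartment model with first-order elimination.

28 L/h

k = ln2 / t½ = 0.693147 / 6.12 = 0.1133 h⁻¹
CL = k × Vd = 0.1133 × 251 = 28.44 L/h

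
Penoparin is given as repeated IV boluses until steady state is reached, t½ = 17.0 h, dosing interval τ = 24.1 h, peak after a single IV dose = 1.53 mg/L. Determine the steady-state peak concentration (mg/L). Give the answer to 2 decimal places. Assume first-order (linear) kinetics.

2.45 mg/L

k = ln2 / t½ = 0.693147 / 17.0 = 0.04077 h⁻¹
e^(−kτ) = e^(−0.04077 × 24.1) = 0.3744
Accumulation ratio R = 1 / (1 − e^(−kτ)) = 1 / (1 − 0.3744) = 1.598
Steady-state peak = C₀ × R = 1.53 × 1.598 = 2.445 mg/L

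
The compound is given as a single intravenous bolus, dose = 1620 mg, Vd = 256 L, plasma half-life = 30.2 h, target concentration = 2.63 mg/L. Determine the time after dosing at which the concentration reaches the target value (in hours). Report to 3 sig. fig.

C₀ = Dose / Vd = 1620 / 256 = 6.328 mg/L
k = ln2 / t½ = 0.693147 / 30.2 = 0.02295 h⁻¹
t = ln(C₀ / C) / k = ln(6.328 / 2.63) / 0.02295
  = ln(2.406) / 0.02295 = 0.8780 / 0.02295 = 38.26 h

38.3 h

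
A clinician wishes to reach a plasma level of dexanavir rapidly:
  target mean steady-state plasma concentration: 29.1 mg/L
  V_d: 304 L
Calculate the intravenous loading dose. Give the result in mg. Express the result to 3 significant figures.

LD = Css × Vd = 29.1 × 304 = 8846 mg

8850 mg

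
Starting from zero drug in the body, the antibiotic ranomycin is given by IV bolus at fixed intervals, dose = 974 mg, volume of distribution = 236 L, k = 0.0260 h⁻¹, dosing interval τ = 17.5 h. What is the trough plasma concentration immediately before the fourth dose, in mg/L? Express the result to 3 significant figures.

C₀ per dose = Dose / Vd = 974 / 236 = 4.127 mg/L
Fraction remaining after one interval: r = e^(−kτ) = e^(−0.02600 × 17.5) = 0.6344
Before dose 4, 3 doses have been given (aged 1τ, 2τ, 3τ).
C_trough = C₀ × (r + r² + … + r^3) = C₀ × r(1−r^3)/(1−r)
        = 4.127 × 0.6344 × (1 − 0.2553) / (1 − 0.6344) = 5.333 mg/L

5.33 mg/L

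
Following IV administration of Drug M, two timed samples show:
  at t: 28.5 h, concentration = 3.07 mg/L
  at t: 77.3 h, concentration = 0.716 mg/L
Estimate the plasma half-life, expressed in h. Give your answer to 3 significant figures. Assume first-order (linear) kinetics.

23.2 h

k = ln(C₁/C₂) / (t₂ − t₁) = ln(3.07/0.716) / (77.3 − 28.5)
  = 1.456 / 48.80 = 0.02984 h⁻¹
t½ = ln2 / k = 0.693147 / 0.02984 = 23.23 h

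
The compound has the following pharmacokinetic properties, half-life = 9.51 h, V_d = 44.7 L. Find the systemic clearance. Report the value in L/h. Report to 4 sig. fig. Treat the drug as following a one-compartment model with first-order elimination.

k = ln2 / t½ = 0.693147 / 9.51 = 0.07289 h⁻¹
CL = k × Vd = 0.07289 × 44.7 = 3.258 L/h

3.258 L/h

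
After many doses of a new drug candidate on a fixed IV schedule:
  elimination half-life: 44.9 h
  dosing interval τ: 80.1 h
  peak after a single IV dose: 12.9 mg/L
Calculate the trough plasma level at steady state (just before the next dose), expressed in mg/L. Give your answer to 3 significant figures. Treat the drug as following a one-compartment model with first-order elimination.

k = ln2 / t½ = 0.693147 / 44.9 = 0.01544 h⁻¹
e^(−kτ) = e^(−0.01544 × 80.1) = 0.2903
Accumulation ratio R = 1 / (1 − e^(−kτ)) = 1 / (1 − 0.2903) = 1.409
Steady-state trough = C₀ × R × e^(−kτ) = 12.9 × 1.409 × 0.2903 = 5.277 mg/L

5.28 mg/L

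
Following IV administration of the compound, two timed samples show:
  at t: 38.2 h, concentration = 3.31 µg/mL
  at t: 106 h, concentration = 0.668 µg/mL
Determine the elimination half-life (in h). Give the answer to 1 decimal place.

k = ln(C₁/C₂) / (t₂ − t₁) = ln(3.31/0.668) / (106 − 38.2)
  = 1.600 / 67.80 = 0.02360 h⁻¹
t½ = ln2 / k = 0.693147 / 0.02360 = 29.37 h

29.4 h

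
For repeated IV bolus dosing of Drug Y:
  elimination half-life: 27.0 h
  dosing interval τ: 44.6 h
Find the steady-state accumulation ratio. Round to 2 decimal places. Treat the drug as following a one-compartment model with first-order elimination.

k = ln2 / t½ = 0.693147 / 27.0 = 0.02567 h⁻¹
e^(−kτ) = e^(−0.02567 × 44.6) = 0.3183
Accumulation ratio R = 1 / (1 − e^(−kτ)) = 1 / (1 − 0.3183) = 1.467

1.47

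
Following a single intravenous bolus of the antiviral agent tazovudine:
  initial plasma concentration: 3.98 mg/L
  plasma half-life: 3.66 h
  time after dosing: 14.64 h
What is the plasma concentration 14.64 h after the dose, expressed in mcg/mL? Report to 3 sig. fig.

0.249 mcg/mL

k = ln2 / t½ = 0.693147 / 3.66 = 0.1894 h⁻¹
t / t½ = 14.64 / 3.66 = 4 half-lives
C = C₀ × (1/2)^4 = 3.980 × 0.06250 = 0.2488 mg/L
(0.2488 mg/L = 0.2488 mcg/mL)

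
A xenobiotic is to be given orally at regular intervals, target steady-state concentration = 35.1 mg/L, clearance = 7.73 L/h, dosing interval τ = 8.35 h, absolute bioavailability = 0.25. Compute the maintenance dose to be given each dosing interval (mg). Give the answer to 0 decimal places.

At steady state, F × (Dose/τ) = Css × CL.
Dose = Css × CL × τ / F = 35.1 × 7.730 × 8.35 / 0.25 = 9062 mg

9062 mg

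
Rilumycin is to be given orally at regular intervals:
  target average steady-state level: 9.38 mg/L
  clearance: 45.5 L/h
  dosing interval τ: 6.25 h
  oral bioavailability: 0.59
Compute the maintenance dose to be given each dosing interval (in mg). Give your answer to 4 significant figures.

At steady state, F × (Dose/τ) = Css × CL.
Dose = Css × CL × τ / F = 9.38 × 45.50 × 6.25 / 0.59 = 4521 mg

4521 mg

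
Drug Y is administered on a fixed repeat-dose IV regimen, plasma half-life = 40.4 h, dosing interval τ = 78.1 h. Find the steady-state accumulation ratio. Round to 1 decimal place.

1.4

k = ln2 / t½ = 0.693147 / 40.4 = 0.01716 h⁻¹
e^(−kτ) = e^(−0.01716 × 78.1) = 0.2618
Accumulation ratio R = 1 / (1 − e^(−kτ)) = 1 / (1 − 0.2618) = 1.355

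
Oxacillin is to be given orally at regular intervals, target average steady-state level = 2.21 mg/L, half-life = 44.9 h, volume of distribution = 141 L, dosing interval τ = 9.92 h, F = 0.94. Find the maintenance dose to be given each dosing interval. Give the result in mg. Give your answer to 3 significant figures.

k = ln2 / t½ = 0.693147 / 44.9 = 0.01544 h⁻¹
CL = k × Vd = 0.01544 × 141 = 2.177 L/h
At steady state, F × (Dose/τ) = Css × CL.
Dose = Css × CL × τ / F = 2.21 × 2.177 × 9.92 / 0.94 = 50.77 mg

50.8 mg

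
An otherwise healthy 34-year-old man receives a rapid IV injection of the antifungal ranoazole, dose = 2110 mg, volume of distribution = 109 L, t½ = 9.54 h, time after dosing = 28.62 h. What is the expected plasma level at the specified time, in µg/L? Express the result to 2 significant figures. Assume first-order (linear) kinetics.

C₀ = Dose / Vd = 2110 / 109 = 19.36 mg/L
k = ln2 / t½ = 0.693147 / 9.54 = 0.07266 h⁻¹
t / t½ = 28.62 / 9.54 = 3 half-lives
C = C₀ × (1/2)^3 = 19.36 × 0.1250 = 2.420 mg/L
Convert: 2.420 mg/L × 1000 = 2420 µg/L

2400 µg/L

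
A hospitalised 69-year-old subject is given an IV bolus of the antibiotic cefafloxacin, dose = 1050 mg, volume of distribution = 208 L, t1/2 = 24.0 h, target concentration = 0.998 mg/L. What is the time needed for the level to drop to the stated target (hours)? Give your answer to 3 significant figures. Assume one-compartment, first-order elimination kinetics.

56.1 h

C₀ = Dose / Vd = 1050 / 208 = 5.048 mg/L
k = ln2 / t½ = 0.693147 / 24.0 = 0.02888 h⁻¹
t = ln(C₀ / C) / k = ln(5.048 / 0.998) / 0.02888
  = ln(5.058) / 0.02888 = 1.621 / 0.02888 = 56.13 h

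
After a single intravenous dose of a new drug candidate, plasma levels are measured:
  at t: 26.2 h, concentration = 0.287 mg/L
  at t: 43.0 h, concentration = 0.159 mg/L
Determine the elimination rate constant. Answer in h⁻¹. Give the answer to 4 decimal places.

k = ln(C₁/C₂) / (t₂ − t₁) = ln(0.287/0.159) / (43.0 − 26.2)
  = 0.5906 / 16.80 = 0.03515 h⁻¹

0.0352 h⁻¹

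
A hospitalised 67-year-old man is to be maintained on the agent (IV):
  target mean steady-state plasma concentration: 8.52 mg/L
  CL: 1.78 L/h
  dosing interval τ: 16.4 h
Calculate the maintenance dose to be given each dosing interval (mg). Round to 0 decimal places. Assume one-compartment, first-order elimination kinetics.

At steady state, Dose/τ = Css × CL.
Dose = Css × CL × τ = 8.52 × 1.780 × 16.4 = 248.7 mg

249 mg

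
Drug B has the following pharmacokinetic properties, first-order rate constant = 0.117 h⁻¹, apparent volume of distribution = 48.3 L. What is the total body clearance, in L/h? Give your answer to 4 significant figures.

CL = k × Vd = 0.117 × 48.3 = 5.651 L/h

5.651 L/h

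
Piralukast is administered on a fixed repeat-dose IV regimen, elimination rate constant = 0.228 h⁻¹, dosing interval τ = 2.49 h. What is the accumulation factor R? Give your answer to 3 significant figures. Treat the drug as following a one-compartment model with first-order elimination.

e^(−kτ) = e^(−0.2280 × 2.49) = 0.5668
Accumulation ratio R = 1 / (1 − e^(−kτ)) = 1 / (1 − 0.5668) = 2.308

2.31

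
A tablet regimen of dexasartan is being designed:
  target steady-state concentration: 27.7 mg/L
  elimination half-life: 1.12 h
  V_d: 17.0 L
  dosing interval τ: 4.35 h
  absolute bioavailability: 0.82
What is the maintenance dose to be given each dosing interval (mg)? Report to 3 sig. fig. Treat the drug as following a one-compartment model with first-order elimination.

k = ln2 / t½ = 0.693147 / 1.12 = 0.6189 h⁻¹
CL = k × Vd = 0.6189 × 17.0 = 10.52 L/h
At steady state, F × (Dose/τ) = Css × CL.
Dose = Css × CL × τ / F = 27.7 × 10.52 × 4.35 / 0.82 = 1546 mg

1550 mg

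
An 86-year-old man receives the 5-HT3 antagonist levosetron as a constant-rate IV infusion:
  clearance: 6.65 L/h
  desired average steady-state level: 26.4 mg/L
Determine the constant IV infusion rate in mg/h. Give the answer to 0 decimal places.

176 mg/h

At steady state, infusion rate R₀ = Css × CL = 26.4 × 6.650 = 175.6 mg/h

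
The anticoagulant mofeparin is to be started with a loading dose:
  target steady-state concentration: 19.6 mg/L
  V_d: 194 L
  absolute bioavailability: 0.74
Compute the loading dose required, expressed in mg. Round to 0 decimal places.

5138 mg

LD = Css × Vd / F = 19.6 × 194 / 0.74 = 5138 mg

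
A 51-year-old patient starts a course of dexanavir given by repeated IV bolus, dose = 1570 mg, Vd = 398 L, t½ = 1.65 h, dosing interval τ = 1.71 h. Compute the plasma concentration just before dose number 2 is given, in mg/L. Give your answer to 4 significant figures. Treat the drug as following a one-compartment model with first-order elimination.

1.923 mg/L

C₀ per dose = Dose / Vd = 1570 / 398 = 3.945 mg/L
k = ln2 / t½ = 0.693147 / 1.65 = 0.4201 h⁻¹
Fraction remaining after one interval: r = e^(−kτ) = e^(−0.4201 × 1.71) = 0.4875
Before dose 2, 1 dose has been given (aged 1τ).
C_trough = C₀ × r = 3.945 × 0.4875 = 1.923 mg/L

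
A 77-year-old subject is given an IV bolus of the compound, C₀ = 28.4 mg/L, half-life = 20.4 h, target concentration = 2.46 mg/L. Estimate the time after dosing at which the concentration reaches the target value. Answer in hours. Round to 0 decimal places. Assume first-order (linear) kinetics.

k = ln2 / t½ = 0.693147 / 20.4 = 0.03398 h⁻¹
t = ln(C₀ / C) / k = ln(28.40 / 2.46) / 0.03398
  = ln(11.54) / 0.03398 = 2.446 / 0.03398 = 71.98 h

72 h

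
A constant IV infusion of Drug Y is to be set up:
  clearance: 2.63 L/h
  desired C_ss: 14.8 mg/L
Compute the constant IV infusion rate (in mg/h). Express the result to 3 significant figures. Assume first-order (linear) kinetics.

38.9 mg/h

At steady state, infusion rate R₀ = Css × CL = 14.8 × 2.630 = 38.92 mg/h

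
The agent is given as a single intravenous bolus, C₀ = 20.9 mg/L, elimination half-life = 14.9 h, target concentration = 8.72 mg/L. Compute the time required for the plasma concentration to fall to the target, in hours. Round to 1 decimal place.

k = ln2 / t½ = 0.693147 / 14.9 = 0.04652 h⁻¹
t = ln(C₀ / C) / k = ln(20.90 / 8.72) / 0.04652
  = ln(2.397) / 0.04652 = 0.8742 / 0.04652 = 18.79 h

18.8 h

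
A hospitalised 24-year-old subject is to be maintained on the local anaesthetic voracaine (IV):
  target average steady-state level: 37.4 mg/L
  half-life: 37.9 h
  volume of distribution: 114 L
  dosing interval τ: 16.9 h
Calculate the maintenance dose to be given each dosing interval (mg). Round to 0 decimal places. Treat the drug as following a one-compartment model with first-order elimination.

1318 mg

k = ln2 / t½ = 0.693147 / 37.9 = 0.01829 h⁻¹
CL = k × Vd = 0.01829 × 114 = 2.085 L/h
At steady state, Dose/τ = Css × CL.
Dose = Css × CL × τ = 37.4 × 2.085 × 16.9 = 1318 mg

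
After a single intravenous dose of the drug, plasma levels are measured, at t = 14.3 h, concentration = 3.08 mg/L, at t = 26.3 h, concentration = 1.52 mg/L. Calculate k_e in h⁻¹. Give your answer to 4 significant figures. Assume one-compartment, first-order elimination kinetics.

k = ln(C₁/C₂) / (t₂ − t₁) = ln(3.08/1.52) / (26.3 − 14.3)
  = 0.7062 / 12.00 = 0.05885 h⁻¹

0.05885 h⁻¹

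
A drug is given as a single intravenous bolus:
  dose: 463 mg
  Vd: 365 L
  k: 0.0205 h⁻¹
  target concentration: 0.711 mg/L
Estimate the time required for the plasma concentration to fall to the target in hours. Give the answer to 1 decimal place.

C₀ = Dose / Vd = 463.0 / 365 = 1.268 mg/L
t = ln(C₀ / C) / k = ln(1.268 / 0.711) / 0.02050
  = ln(1.783) / 0.02050 = 0.5783 / 0.02050 = 28.21 h

28.2 h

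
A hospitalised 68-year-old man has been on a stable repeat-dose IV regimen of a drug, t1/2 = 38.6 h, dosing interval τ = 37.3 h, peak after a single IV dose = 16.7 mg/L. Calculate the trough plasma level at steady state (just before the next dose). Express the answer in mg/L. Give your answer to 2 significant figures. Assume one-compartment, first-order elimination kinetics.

18 mg/L

k = ln2 / t½ = 0.693147 / 38.6 = 0.01796 h⁻¹
e^(−kτ) = e^(−0.01796 × 37.3) = 0.5118
Accumulation ratio R = 1 / (1 − e^(−kτ)) = 1 / (1 − 0.5118) = 2.048
Steady-state trough = C₀ × R × e^(−kτ) = 16.7 × 2.048 × 0.5118 = 17.50 mg/L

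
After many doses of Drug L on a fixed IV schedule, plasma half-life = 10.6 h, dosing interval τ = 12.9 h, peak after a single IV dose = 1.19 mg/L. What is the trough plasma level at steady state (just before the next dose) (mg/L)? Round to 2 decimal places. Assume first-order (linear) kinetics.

k = ln2 / t½ = 0.693147 / 10.6 = 0.06539 h⁻¹
e^(−kτ) = e^(−0.06539 × 12.9) = 0.4302
Accumulation ratio R = 1 / (1 − e^(−kτ)) = 1 / (1 − 0.4302) = 1.755
Steady-state trough = C₀ × R × e^(−kτ) = 1.19 × 1.755 × 0.4302 = 0.8985 mg/L

0.90 mg/L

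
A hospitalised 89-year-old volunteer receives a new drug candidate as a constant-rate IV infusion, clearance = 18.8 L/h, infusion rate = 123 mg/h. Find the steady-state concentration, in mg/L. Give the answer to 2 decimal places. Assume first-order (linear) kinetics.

6.54 mg/L

At steady state Css = R₀ / CL = 123 / 18.80 = 6.543 mg/L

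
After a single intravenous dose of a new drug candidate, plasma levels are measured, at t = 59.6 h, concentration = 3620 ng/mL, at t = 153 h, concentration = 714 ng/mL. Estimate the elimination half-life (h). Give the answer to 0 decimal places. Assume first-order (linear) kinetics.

k = ln(C₁/C₂) / (t₂ − t₁) = ln(3620/714) / (153 − 59.6)
  = 1.623 / 93.40 = 0.01738 h⁻¹
t½ = ln2 / k = 0.693147 / 0.01738 = 39.88 h

40 h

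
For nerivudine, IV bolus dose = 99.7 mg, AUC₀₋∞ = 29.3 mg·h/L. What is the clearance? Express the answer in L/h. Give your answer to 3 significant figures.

3.40 L/h

CL = Dose / AUC = 99.7 / 29.3 = 3.403 L/h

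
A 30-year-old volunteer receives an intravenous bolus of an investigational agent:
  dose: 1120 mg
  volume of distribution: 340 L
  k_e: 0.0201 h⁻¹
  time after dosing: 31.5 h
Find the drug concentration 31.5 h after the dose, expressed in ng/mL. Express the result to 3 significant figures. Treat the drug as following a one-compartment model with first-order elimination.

C₀ = Dose / Vd = 1120 / 340 = 3.294 mg/L
C = C₀ · e^(−k·t) = 3.294 × e^(−0.02010 × 31.5)
  = 3.294 × 0.5309 = 1.749 mg/L
Convert: 1.749 mg/L × 1000 = 1749 ng/mL

1750 ng/mL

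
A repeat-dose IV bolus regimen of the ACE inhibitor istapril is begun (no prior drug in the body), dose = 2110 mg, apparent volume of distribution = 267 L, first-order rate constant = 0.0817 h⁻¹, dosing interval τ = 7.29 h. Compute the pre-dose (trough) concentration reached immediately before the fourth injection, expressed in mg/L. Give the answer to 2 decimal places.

8.08 mg/L

C₀ per dose = Dose / Vd = 2110 / 267 = 7.903 mg/L
Fraction remaining after one interval: r = e^(−kτ) = e^(−0.08170 × 7.29) = 0.5512
Before dose 4, 3 doses have been given (aged 1τ, 2τ, 3τ).
C_trough = C₀ × (r + r² + … + r^3) = C₀ × r(1−r^3)/(1−r)
        = 7.903 × 0.5512 × (1 − 0.1675) / (1 − 0.5512) = 8.080 mg/L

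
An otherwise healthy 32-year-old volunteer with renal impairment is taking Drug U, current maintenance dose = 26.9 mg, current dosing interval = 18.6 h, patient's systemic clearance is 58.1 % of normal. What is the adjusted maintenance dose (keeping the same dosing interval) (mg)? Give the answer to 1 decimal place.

15.6 mg

To keep the same average steady-state level, dosing rate must scale with clearance.
CL ratio = 58.1 / 100 = 0.5810
New dose (same interval) = 26.9 × 0.5810 = 15.63 mg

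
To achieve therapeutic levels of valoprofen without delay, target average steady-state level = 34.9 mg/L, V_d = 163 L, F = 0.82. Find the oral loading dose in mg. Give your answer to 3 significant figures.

6940 mg

LD = Css × Vd / F = 34.9 × 163 / 0.82 = 6937 mg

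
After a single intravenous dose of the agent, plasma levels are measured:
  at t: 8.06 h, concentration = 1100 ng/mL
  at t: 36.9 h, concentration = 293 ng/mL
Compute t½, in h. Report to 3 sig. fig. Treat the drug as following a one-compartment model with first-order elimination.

15.1 h

k = ln(C₁/C₂) / (t₂ − t₁) = ln(1100/293) / (36.9 − 8.06)
  = 1.323 / 28.84 = 0.04587 h⁻¹
t½ = ln2 / k = 0.693147 / 0.04587 = 15.11 h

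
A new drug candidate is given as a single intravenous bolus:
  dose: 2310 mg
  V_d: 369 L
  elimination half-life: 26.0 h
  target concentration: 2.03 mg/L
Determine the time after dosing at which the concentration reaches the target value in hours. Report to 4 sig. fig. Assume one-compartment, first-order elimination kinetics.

C₀ = Dose / Vd = 2310 / 369 = 6.260 mg/L
k = ln2 / t½ = 0.693147 / 26.0 = 0.02666 h⁻¹
t = ln(C₀ / C) / k = ln(6.260 / 2.03) / 0.02666
  = ln(3.084) / 0.02666 = 1.126 / 0.02666 = 42.24 h

42.24 h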